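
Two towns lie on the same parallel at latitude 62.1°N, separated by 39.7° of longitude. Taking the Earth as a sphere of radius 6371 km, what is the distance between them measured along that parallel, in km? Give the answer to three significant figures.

2070 km

Arc length along a parallel = R cos φ · Δλ (with Δλ in radians).
= 6371 × cos 62.1° × (39.7° × π/180) = 6371 × 0.4679 × 0.6929 ≈ 2070 km.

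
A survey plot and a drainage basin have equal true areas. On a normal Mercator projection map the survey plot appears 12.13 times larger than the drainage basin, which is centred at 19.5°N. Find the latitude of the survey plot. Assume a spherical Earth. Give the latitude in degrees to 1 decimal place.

For equal true areas on Mercator, apparent areas scale as sec²φ, so the ratio is cos²φ₂ / cos²φ₁.
cos²φ₂ / cos²φ₁ = 12.13  ⇒  cos φ₁ = cos 19.5° / √12.13 = 0.9426/3.483 = 0.2707.
φ₁ = arccos(0.2707) ≈ 74.3°.

74.3°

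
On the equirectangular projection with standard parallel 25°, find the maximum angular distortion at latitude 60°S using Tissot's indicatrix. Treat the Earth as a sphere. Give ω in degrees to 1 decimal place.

The equidistant cylindrical projection with φ₀ = 25° has h = 1 (meridians true) and k = cos φ₀ / cos φ along parallels.
At 60°: h = 1.000, k = 1.813; principal scales a = 1.813, b = 1.000.
sin(ω/2) = (a − b)/(a + b) = 0.8126/2.813 = 0.2889, so ω = 2 arcsin(0.2889) ≈ 33.6°.

33.6°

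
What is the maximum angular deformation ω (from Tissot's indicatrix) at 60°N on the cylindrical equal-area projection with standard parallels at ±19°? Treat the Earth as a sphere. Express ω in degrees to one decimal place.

A cylindrical equal-area projection with standard parallel φ₀ has meridian scale h = cos φ / cos φ₀ and parallel scale k = cos φ₀ / cos φ (so areas are preserved, h·k = 1).
At 60°: h = 0.5288, k = 1.891; principal scales a = 1.891, b = 0.5288.
sin(ω/2) = (a − b)/(a + b) = 1.362/2.420 = 0.5629, so ω = 2 arcsin(0.5629) ≈ 68.5°.

68.5°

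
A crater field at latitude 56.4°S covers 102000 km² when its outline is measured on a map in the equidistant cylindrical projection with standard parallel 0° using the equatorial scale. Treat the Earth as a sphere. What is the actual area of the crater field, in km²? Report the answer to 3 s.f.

Plate carrée maps x = Rλ, y = Rφ. The meridian scale is h = 1 and the parallel scale is k = 1/cos φ = sec φ.
Areal scale = h·k = 1 × sec φ; at 56.4°, h = 1.000, k = 1.807, so h·k = 1.807.
True area = apparent / (areal scale) = 102000 / 1.807 ≈ 56400 km².

56400 km²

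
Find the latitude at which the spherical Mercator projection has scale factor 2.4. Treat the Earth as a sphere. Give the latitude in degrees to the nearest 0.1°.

Mercator scale is k = sec φ = 1/cos φ.
1/cos φ = 2.4  ⇒  cos φ = 0.4167  ⇒  φ = arccos(0.4167) ≈ 65.4°.

65.4°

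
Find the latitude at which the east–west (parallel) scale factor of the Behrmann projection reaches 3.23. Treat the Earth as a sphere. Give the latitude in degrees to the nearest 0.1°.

Behrmann is a cylindrical equal-area projection with standard parallels at ±30°. A cylindrical equal-area projection with standard parallel φ₀ has meridian scale h = cos φ / cos φ₀ and parallel scale k = cos φ₀ / cos φ (so areas are preserved, h·k = 1).
k = cos φ₀ / cos φ = 3.23  ⇒  cos φ = cos 30° / 3.23 = 0.2681.
φ = arccos(0.2681) ≈ 74.4°.

74.4°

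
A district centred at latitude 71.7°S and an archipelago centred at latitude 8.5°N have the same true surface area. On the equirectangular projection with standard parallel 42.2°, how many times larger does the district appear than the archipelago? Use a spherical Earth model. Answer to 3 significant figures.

With standard parallel φ₀ = 42.2°, the equirectangular projection gives x = Rλ cos φ₀, y = Rφ, so h = 1 and k = cos 42.2° / cos φ.
Areal scale at 71.7°: h·k = 1.000 × 2.359 = 2.359.
Areal scale at 8.5°: h·k = 1.000 × 0.7490 = 0.7490.
Ratio = 2.359/0.7490 ≈ 3.15.

3.15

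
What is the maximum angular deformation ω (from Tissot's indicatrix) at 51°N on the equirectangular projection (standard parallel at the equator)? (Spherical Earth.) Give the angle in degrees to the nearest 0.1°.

26.3°

In the plate carrée (x = Rλ, y = Rφ), meridians are true-scale (h = 1) and parallels are stretched by k = sec φ.
At 51°: h = 1.000, k = 1.589; principal scales a = 1.589, b = 1.000.
sin(ω/2) = (a − b)/(a + b) = 0.5890/2.589 = 0.2275, so ω = 2 arcsin(0.2275) ≈ 26.3°.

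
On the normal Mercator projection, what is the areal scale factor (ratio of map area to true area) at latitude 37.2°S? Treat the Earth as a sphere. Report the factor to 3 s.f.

1.58

The Mercator projection is conformal; its linear scale factor is the same in every direction and equals sec φ = 1/cos φ.
Areal scale = k² = sec²φ = 1/cos²(37.2°) = 1/0.7965² = 1.576.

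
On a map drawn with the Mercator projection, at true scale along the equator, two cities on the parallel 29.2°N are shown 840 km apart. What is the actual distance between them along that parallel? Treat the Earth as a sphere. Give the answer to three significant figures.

For Mercator, h = k = sec φ (a conformal cylindrical projection has a single point scale, 1/cos φ).
Along the parallel at 29.2°, map distances are exaggerated by k = sec 29.2° = 1.146.
True distance = 840 / 1.146 = 840 × cos 29.2° ≈ 733 km.

733 km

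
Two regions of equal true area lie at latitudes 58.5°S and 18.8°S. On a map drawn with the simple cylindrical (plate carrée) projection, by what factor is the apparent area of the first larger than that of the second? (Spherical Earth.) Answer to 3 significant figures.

1.81

In the plate carrée (x = Rλ, y = Rφ), meridians are true-scale (h = 1) and parallels are stretched by k = sec φ.
Areal scale at 58.5°: h·k = 1.000 × 1.914 = 1.914.
Areal scale at 18.8°: h·k = 1.000 × 1.056 = 1.056.
Ratio = 1.914/1.056 ≈ 1.81.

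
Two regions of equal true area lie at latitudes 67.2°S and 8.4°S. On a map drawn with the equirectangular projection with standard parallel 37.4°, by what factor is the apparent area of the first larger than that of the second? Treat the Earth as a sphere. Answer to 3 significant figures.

The equidistant cylindrical projection with φ₀ = 37.4° has h = 1 (meridians true) and k = cos φ₀ / cos φ along parallels.
Areal scale at 67.2°: h·k = 1.000 × 2.050 = 2.050.
Areal scale at 8.4°: h·k = 1.000 × 0.8030 = 0.8030.
Ratio = 2.050/0.8030 ≈ 2.55.

2.55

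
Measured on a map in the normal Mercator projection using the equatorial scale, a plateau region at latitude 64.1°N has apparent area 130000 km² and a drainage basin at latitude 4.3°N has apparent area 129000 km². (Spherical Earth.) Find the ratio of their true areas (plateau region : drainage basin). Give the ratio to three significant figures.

0.193

On Mercator the areal scale is sec²φ, so true area = apparent × cos²φ.
True area of plateau region: 130000 × cos²(64.1°) = 130000 × 0.1908 = 24800 km².
True area of drainage basin: 129000 × cos²(4.3°) = 129000 × 0.9944 = 128300 km².
Ratio = 24800 / 128300 ≈ 0.193.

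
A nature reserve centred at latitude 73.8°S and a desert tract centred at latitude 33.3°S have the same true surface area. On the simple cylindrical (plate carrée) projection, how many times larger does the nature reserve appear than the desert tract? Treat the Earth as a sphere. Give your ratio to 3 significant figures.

Plate carrée maps x = Rλ, y = Rφ. The meridian scale is h = 1 and the parallel scale is k = 1/cos φ = sec φ.
Areal scale at 73.8°: h·k = 1.000 × 3.584 = 3.584.
Areal scale at 33.3°: h·k = 1.000 × 1.196 = 1.196.
Ratio = 3.584/1.196 ≈ 3.00.

3.00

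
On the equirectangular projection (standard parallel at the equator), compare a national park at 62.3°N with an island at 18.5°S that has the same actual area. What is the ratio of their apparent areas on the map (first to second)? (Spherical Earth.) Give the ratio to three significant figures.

In the plate carrée (x = Rλ, y = Rφ), meridians are true-scale (h = 1) and parallels are stretched by k = sec φ.
Areal scale at 62.3°: h·k = 1.000 × 2.151 = 2.151.
Areal scale at 18.5°: h·k = 1.000 × 1.054 = 1.054.
Ratio = 2.151/1.054 ≈ 2.04.

2.04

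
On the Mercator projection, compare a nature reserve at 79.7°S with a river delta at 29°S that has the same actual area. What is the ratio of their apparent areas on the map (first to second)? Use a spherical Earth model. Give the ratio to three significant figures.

23.9

Mercator areal scale is sec²φ.
At 79.7°: sec²(79.7°) = 1/0.1788² = 31.28.
At 29°: sec²(29°) = 1/0.8746² = 1.307.
Ratio = 31.28/1.307 = cos²(29°)/cos²(79.7°) ≈ 23.9.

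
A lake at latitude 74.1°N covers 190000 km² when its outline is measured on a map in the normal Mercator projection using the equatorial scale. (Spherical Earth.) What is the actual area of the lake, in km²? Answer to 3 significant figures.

For Mercator, h = k = sec φ (a conformal cylindrical projection has a single point scale, 1/cos φ).
Areal scale = k² = sec²φ = 1/cos²(74.1°) = 1/0.2740² = 13.32.
True area = apparent / (areal scale) = 190000 / 13.32 ≈ 14300 km².

14300 km²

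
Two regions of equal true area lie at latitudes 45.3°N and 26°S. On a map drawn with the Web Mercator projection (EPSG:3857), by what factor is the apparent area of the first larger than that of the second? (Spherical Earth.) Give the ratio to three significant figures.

On Mercator, area is exaggerated by sec²φ = 1/cos²φ.
At 45.3°: sec²(45.3°) = 1/0.7034² = 2.021.
At 26°: sec²(26°) = 1/0.8988² = 1.238.
Ratio = 2.021/1.238 = cos²(26°)/cos²(45.3°) ≈ 1.63.

1.63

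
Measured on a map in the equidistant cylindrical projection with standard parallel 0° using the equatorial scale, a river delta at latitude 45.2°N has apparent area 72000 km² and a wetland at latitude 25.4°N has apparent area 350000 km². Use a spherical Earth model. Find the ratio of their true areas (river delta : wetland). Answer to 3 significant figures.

On the plate carrée, areal scale = h·k = 1 × sec φ, so true area = apparent × cos φ.
True area of river delta: 72000 × cos(45.2°) = 72000 × 0.7046 = 50730 km².
True area of wetland: 350000 × cos(25.4°) = 350000 × 0.9033 = 316200 km².
Ratio = 50730 / 316200 ≈ 0.160.

0.160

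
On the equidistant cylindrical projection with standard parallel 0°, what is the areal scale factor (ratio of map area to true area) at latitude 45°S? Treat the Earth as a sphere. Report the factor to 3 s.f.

Plate carrée maps x = Rλ, y = Rφ. The meridian scale is h = 1 and the parallel scale is k = 1/cos φ = sec φ.
Areal scale = h·k = 1 × sec φ; at 45°, h = 1.000, k = 1.414, so h·k = 1.414.

1.41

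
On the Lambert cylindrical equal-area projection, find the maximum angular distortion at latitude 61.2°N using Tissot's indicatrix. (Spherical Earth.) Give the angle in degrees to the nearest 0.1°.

The Lambert cylindrical equal-area projection is the cylindrical equal-area projection with its standard parallel at the equator (φ₀ = 0). A cylindrical equal-area projection with standard parallel φ₀ has meridian scale h = cos φ / cos φ₀ and parallel scale k = cos φ₀ / cos φ (so areas are preserved, h·k = 1).
At 61.2°: h = 0.4818, k = 2.076; principal scales a = 2.076, b = 0.4818.
sin(ω/2) = (a − b)/(a + b) = 1.594/2.558 = 0.6233, so ω = 2 arcsin(0.6233) ≈ 77.1°.

77.1°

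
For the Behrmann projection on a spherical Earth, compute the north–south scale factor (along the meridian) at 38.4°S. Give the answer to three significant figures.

0.905

The Behrmann projection is cylindrical equal-area with φ₀ = 30°. Cylindrical equal-area (φ₀ = 30°): h = cos φ / cos 30° along meridians, k = cos 30° / cos φ along parallels; h·k = 1.
h = cos 38.4° / cos 30° = 0.7837/0.8660 = 0.9049.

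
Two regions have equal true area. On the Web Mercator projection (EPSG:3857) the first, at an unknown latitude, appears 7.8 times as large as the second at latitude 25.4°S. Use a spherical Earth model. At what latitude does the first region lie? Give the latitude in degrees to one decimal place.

71.1°

On Mercator, (apparent₁)/(apparent₂) = sec²φ₁ / sec²φ₂ when true areas are equal.
cos²φ₂ / cos²φ₁ = 7.8  ⇒  cos φ₁ = cos 25.4° / √7.8 = 0.9033/2.793 = 0.3234.
φ₁ = arccos(0.3234) ≈ 71.1°.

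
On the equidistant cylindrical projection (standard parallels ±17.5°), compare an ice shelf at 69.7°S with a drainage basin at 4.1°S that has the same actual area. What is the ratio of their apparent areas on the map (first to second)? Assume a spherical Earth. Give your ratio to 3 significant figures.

2.88

In the equirectangular projection with standard parallel φ₀ = 17.5° (x = Rλ cos φ₀, y = Rφ), meridians are true-scale (h = 1) and the parallel scale is k = cos φ₀ / cos φ.
Areal scale at 69.7°: h·k = 1.000 × 2.749 = 2.749.
Areal scale at 4.1°: h·k = 1.000 × 0.9562 = 0.9562.
Ratio = 2.749/0.9562 ≈ 2.88.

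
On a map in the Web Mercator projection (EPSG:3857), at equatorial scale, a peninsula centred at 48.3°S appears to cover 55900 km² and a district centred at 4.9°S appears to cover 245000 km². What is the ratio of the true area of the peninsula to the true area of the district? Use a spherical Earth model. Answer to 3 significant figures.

0.102

Since Mercator area scale is 1/cos²φ, the true area equals the apparent area multiplied by cos²φ.
True area of peninsula: 55900 × cos²(48.3°) = 55900 × 0.4425 = 24740 km².
True area of district: 245000 × cos²(4.9°) = 245000 × 0.9927 = 243200 km².
Ratio = 24740 / 243200 ≈ 0.102.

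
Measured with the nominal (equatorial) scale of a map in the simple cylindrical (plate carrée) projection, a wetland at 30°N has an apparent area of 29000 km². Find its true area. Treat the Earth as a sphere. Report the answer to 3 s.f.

For the equirectangular projection with φ₀ = 0 (plate carrée), h = 1 along meridians and k = sec φ along parallels.
Areal scale = h·k = 1 × sec φ; at 30°, h = 1.000, k = 1.155, so h·k = 1.155.
True area = apparent / (areal scale) = 29000 / 1.155 ≈ 25100 km².

25100 km²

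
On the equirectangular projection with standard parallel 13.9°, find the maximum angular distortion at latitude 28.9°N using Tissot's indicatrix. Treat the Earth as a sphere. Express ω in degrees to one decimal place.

The equidistant cylindrical projection with φ₀ = 13.9° has h = 1 (meridians true) and k = cos φ₀ / cos φ along parallels.
At 28.9°: h = 1.000, k = 1.109; principal scales a = 1.109, b = 1.000.
sin(ω/2) = (a − b)/(a + b) = 0.1088/2.109 = 0.05159, so ω = 2 arcsin(0.05159) ≈ 5.9°.

5.9°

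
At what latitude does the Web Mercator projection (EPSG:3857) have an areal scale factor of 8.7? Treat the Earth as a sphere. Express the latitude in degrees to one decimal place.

Mercator areal scale is sec²φ.
sec²φ = 8.7  ⇒  cos²φ = 0.1149  ⇒  cos φ = 0.3390.
φ = arccos(0.3390) ≈ 70.2°.

70.2°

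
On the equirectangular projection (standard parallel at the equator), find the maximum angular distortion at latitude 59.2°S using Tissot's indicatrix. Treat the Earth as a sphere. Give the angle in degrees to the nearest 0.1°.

37.7°

Plate carrée maps x = Rλ, y = Rφ. The meridian scale is h = 1 and the parallel scale is k = 1/cos φ = sec φ.
At 59.2°: h = 1.000, k = 1.953; principal scales a = 1.953, b = 1.000.
sin(ω/2) = (a − b)/(a + b) = 0.9530/2.953 = 0.3227, so ω = 2 arcsin(0.3227) ≈ 37.7°.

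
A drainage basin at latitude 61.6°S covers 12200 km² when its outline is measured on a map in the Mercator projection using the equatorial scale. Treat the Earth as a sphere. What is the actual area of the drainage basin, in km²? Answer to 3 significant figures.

2760 km²

The Mercator projection is conformal; its linear scale factor is the same in every direction and equals sec φ = 1/cos φ.
Areal scale = k² = sec²φ = 1/cos²(61.6°) = 1/0.4756² = 4.421.
True area = apparent / (areal scale) = 12200 / 4.421 ≈ 2760 km².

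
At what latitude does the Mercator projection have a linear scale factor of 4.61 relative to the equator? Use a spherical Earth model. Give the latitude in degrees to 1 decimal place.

Mercator scale is k = sec φ = 1/cos φ.
1/cos φ = 4.61  ⇒  cos φ = 0.2169  ⇒  φ = arccos(0.2169) ≈ 77.5°.

77.5°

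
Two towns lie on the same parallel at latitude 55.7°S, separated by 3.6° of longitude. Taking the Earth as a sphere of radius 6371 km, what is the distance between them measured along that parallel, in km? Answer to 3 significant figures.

Arc length along a parallel = R cos φ · Δλ (with Δλ in radians).
= 6371 × cos 55.7° × (3.6° × π/180) = 6371 × 0.5635 × 0.06283 ≈ 226 km.

226 km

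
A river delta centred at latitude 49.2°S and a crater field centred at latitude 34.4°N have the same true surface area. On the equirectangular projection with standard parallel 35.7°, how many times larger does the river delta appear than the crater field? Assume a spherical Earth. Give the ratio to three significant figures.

With standard parallel φ₀ = 35.7°, the equirectangular projection gives x = Rλ cos φ₀, y = Rφ, so h = 1 and k = cos 35.7° / cos φ.
Areal scale at 49.2°: h·k = 1.000 × 1.243 = 1.243.
Areal scale at 34.4°: h·k = 1.000 × 0.9842 = 0.9842.
Ratio = 1.243/0.9842 ≈ 1.26.

1.26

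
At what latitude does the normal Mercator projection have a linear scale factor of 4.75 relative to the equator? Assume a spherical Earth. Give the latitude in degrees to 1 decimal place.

Mercator scale is k = sec φ = 1/cos φ.
1/cos φ = 4.75  ⇒  cos φ = 0.2105  ⇒  φ = arccos(0.2105) ≈ 77.8°.

77.8°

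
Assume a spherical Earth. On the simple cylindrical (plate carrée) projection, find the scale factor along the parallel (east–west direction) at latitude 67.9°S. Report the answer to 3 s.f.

2.66

Plate carrée maps x = Rλ, y = Rφ. The meridian scale is h = 1 and the parallel scale is k = 1/cos φ = sec φ.
k = 1/cos 67.9° = 1/0.3762 = 2.658.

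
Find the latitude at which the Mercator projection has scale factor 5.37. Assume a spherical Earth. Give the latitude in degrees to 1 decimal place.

Mercator scale is k = sec φ = 1/cos φ.
1/cos φ = 5.37  ⇒  cos φ = 0.1862  ⇒  φ = arccos(0.1862) ≈ 79.3°.

79.3°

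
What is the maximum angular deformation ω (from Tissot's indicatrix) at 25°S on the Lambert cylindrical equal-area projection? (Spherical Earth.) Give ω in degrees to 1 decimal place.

11.3°

The Lambert cylindrical equal-area projection is the cylindrical equal-area projection with its standard parallel at the equator (φ₀ = 0). Cylindrical equal-area (φ₀ = 0°): h = cos φ / cos 0° along meridians, k = cos 0° / cos φ along parallels; h·k = 1.
At 25°: h = 0.9063, k = 1.103; principal scales a = 1.103, b = 0.9063.
sin(ω/2) = (a − b)/(a + b) = 0.1971/2.010 = 0.09806, so ω = 2 arcsin(0.09806) ≈ 11.3°.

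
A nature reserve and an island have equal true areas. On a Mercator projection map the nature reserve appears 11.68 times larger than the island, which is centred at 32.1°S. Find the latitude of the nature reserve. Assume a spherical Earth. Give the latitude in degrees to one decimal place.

For equal true areas on Mercator, apparent areas scale as sec²φ, so the ratio is cos²φ₂ / cos²φ₁.
cos²φ₂ / cos²φ₁ = 11.68  ⇒  cos φ₁ = cos 32.1° / √11.68 = 0.8471/3.418 = 0.2479.
φ₁ = arccos(0.2479) ≈ 75.6°.

75.6°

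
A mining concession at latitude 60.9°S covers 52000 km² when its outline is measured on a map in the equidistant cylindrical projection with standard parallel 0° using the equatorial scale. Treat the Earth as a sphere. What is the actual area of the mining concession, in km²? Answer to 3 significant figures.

25300 km²

In the plate carrée (x = Rλ, y = Rφ), meridians are true-scale (h = 1) and parallels are stretched by k = sec φ.
Areal scale = h·k = 1 × sec φ; at 60.9°, h = 1.000, k = 2.056, so h·k = 2.056.
True area = apparent / (areal scale) = 52000 / 2.056 ≈ 25300 km².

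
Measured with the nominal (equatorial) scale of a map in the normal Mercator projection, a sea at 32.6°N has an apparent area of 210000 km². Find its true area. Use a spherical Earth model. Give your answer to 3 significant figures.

149000 km²

Mercator is conformal, so the point scale is isotropic: h = k = sec φ = 1/cos φ.
Areal scale = k² = sec²φ = 1/cos²(32.6°) = 1/0.8425² = 1.409.
True area = apparent / (areal scale) = 210000 / 1.409 ≈ 149000 km².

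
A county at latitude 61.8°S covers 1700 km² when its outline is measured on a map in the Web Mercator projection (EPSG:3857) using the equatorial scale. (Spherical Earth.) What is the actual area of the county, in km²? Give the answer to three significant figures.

Mercator is conformal, so the point scale is isotropic: h = k = sec φ = 1/cos φ.
Areal scale = k² = sec²φ = 1/cos²(61.8°) = 1/0.4726² = 4.478.
True area = apparent / (areal scale) = 1700 / 4.478 ≈ 380 km².

380 km²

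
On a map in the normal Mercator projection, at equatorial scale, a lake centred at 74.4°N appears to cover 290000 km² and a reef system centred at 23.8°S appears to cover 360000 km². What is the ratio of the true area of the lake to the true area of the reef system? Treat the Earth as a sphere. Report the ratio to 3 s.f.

0.0696

On Mercator the areal scale is sec²φ, so true area = apparent × cos²φ.
True area of lake: 290000 × cos²(74.4°) = 290000 × 0.07232 = 20970 km².
True area of reef system: 360000 × cos²(23.8°) = 360000 × 0.8372 = 301400 km².
Ratio = 20970 / 301400 ≈ 0.0696.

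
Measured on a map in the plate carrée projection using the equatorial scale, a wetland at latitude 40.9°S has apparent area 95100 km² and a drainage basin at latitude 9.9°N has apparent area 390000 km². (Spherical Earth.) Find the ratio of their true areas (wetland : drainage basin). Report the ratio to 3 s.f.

0.187

Plate carrée has h = 1 and k = sec φ, giving areal scale sec φ; true area = (apparent area) · cos φ.
True area of wetland: 95100 × cos(40.9°) = 95100 × 0.7559 = 71880 km².
True area of drainage basin: 390000 × cos(9.9°) = 390000 × 0.9851 = 384200 km².
Ratio = 71880 / 384200 ≈ 0.187.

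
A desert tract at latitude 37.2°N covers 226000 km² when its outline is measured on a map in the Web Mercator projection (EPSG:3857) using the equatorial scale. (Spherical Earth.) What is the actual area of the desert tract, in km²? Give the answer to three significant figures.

For Mercator, h = k = sec φ (a conformal cylindrical projection has a single point scale, 1/cos φ).
Areal scale = k² = sec²φ = 1/cos²(37.2°) = 1/0.7965² = 1.576.
True area = apparent / (areal scale) = 226000 / 1.576 ≈ 143000 km².

143000 km²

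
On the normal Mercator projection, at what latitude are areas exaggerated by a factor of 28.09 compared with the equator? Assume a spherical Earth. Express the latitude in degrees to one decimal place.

Mercator areal scale is sec²φ.
sec²φ = 28.09  ⇒  cos²φ = 0.03560  ⇒  cos φ = 0.1887.
φ = arccos(0.1887) ≈ 79.1°.

79.1°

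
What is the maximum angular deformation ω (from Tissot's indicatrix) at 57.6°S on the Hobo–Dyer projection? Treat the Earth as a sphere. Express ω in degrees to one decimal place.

The Hobo–Dyer projection is cylindrical equal-area with φ₀ = 37.5°. A cylindrical equal-area projection with standard parallel φ₀ has meridian scale h = cos φ / cos φ₀ and parallel scale k = cos φ₀ / cos φ (so areas are preserved, h·k = 1).
At 57.6°: h = 0.6754, k = 1.481; principal scales a = 1.481, b = 0.6754.
sin(ω/2) = (a − b)/(a + b) = 0.8052/2.156 = 0.3735, so ω = 2 arcsin(0.3735) ≈ 43.9°.

43.9°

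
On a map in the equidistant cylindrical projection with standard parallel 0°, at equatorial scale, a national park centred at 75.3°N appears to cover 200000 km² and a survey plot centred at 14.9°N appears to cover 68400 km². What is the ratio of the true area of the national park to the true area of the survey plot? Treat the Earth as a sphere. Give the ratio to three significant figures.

0.768

Plate carrée has h = 1 and k = sec φ, giving areal scale sec φ; true area = (apparent area) · cos φ.
True area of national park: 200000 × cos(75.3°) = 200000 × 0.2538 = 50750 km².
True area of survey plot: 68400 × cos(14.9°) = 68400 × 0.9664 = 66100 km².
Ratio = 50750 / 66100 ≈ 0.768.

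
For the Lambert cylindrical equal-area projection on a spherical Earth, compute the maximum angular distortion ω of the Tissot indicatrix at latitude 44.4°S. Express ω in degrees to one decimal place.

The Lambert cylindrical equal-area projection is the cylindrical equal-area projection with its standard parallel at the equator (φ₀ = 0). For cylindrical equal-area with standard parallel φ₀, h = cos φ / cos φ₀ and k = cos φ₀ / cos φ, so h·k = 1.
At 44.4°: h = 0.7145, k = 1.400; principal scales a = 1.400, b = 0.7145.
sin(ω/2) = (a − b)/(a + b) = 0.6852/2.114 = 0.3241, so ω = 2 arcsin(0.3241) ≈ 37.8°.

37.8°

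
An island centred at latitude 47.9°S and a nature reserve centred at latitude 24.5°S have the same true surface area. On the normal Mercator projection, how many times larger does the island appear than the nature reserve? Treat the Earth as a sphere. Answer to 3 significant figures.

Mercator is conformal with k = sec φ, so areal scale = k² = sec²φ.
At 47.9°: sec²(47.9°) = 1/0.6704² = 2.225.
At 24.5°: sec²(24.5°) = 1/0.9100² = 1.208.
Ratio = 2.225/1.208 = cos²(24.5°)/cos²(47.9°) ≈ 1.84.

1.84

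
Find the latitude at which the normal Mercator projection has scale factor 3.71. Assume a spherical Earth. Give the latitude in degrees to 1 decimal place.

Mercator scale is k = sec φ = 1/cos φ.
1/cos φ = 3.71  ⇒  cos φ = 0.2695  ⇒  φ = arccos(0.2695) ≈ 74.4°.

74.4°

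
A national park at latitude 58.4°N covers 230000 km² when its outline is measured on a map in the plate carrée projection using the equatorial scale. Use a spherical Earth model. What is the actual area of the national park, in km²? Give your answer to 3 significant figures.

121000 km²

For the equirectangular projection with φ₀ = 0 (plate carrée), h = 1 along meridians and k = sec φ along parallels.
Areal scale = h·k = 1 × sec φ; at 58.4°, h = 1.000, k = 1.908, so h·k = 1.908.
True area = apparent / (areal scale) = 230000 / 1.908 ≈ 121000 km².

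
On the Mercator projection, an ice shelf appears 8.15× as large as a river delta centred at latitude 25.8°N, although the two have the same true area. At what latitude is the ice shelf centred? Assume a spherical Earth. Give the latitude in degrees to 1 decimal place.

On Mercator, (apparent₁)/(apparent₂) = sec²φ₁ / sec²φ₂ when true areas are equal.
cos²φ₂ / cos²φ₁ = 8.15  ⇒  cos φ₁ = cos 25.8° / √8.15 = 0.9003/2.855 = 0.3154.
φ₁ = arccos(0.3154) ≈ 71.6°.

71.6°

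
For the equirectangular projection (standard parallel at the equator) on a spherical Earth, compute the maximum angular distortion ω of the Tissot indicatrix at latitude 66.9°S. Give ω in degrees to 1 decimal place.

Plate carrée maps x = Rλ, y = Rφ. The meridian scale is h = 1 and the parallel scale is k = 1/cos φ = sec φ.
At 66.9°: h = 1.000, k = 2.549; principal scales a = 2.549, b = 1.000.
sin(ω/2) = (a − b)/(a + b) = 1.549/3.549 = 0.4364, so ω = 2 arcsin(0.4364) ≈ 51.8°.

51.8°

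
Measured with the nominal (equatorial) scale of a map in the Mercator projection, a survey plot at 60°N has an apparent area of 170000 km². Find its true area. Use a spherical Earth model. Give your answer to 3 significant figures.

42500 km²

For Mercator, h = k = sec φ (a conformal cylindrical projection has a single point scale, 1/cos φ).
Areal scale = k² = sec²φ = 1/cos²(60°) = 1/0.5000² = 4.000.
True area = apparent / (areal scale) = 170000 / 4.000 ≈ 42500 km².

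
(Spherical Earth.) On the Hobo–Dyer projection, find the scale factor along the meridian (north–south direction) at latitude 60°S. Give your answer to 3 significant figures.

0.630

The Hobo–Dyer projection is cylindrical equal-area with φ₀ = 37.5°. Cylindrical equal-area (φ₀ = 37.5°): h = cos φ / cos 37.5° along meridians, k = cos 37.5° / cos φ along parallels; h·k = 1.
h = cos 60° / cos 37.5° = 0.5000/0.7934 = 0.6302.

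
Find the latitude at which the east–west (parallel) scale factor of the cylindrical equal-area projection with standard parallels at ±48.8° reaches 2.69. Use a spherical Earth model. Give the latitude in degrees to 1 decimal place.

Cylindrical equal-area (φ₀ = 48.8°): h = cos φ / cos 48.8° along meridians, k = cos 48.8° / cos φ along parallels; h·k = 1.
k = cos φ₀ / cos φ = 2.69  ⇒  cos φ = cos 48.8° / 2.69 = 0.2449.
φ = arccos(0.2449) ≈ 75.8°.

75.8°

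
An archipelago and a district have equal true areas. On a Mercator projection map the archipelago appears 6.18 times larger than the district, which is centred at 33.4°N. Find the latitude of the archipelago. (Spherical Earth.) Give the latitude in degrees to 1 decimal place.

70.4°

For equal true areas on Mercator, apparent areas scale as sec²φ, so the ratio is cos²φ₂ / cos²φ₁.
cos²φ₂ / cos²φ₁ = 6.18  ⇒  cos φ₁ = cos 33.4° / √6.18 = 0.8348/2.486 = 0.3358.
φ₁ = arccos(0.3358) ≈ 70.4°.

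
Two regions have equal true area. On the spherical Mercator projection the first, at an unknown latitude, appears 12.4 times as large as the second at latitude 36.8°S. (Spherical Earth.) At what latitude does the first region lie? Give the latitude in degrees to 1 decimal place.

76.9°

For equal true areas on Mercator, apparent areas scale as sec²φ, so the ratio is cos²φ₂ / cos²φ₁.
cos²φ₂ / cos²φ₁ = 12.4  ⇒  cos φ₁ = cos 36.8° / √12.4 = 0.8007/3.521 = 0.2274.
φ₁ = arccos(0.2274) ≈ 76.9°.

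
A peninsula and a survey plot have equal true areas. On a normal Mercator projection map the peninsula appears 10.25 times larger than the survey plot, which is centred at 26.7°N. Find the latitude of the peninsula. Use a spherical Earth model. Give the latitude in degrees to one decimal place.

On Mercator, (apparent₁)/(apparent₂) = sec²φ₁ / sec²φ₂ when true areas are equal.
cos²φ₂ / cos²φ₁ = 10.25  ⇒  cos φ₁ = cos 26.7° / √10.25 = 0.8934/3.202 = 0.2790.
φ₁ = arccos(0.2790) ≈ 73.8°.

73.8°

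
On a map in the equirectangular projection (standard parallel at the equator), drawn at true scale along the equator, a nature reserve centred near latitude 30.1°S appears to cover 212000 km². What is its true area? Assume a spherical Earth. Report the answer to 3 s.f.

183000 km²

For the equirectangular projection with φ₀ = 0 (plate carrée), h = 1 along meridians and k = sec φ along parallels.
Areal scale = h·k = 1 × sec φ; at 30.1°, h = 1.000, k = 1.156, so h·k = 1.156.
True area = apparent / (areal scale) = 212000 / 1.156 ≈ 183000 km².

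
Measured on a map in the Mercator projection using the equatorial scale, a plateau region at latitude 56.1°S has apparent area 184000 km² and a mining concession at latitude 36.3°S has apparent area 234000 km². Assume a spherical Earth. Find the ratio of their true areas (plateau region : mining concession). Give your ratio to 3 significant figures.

On Mercator the areal scale is sec²φ, so true area = apparent × cos²φ.
True area of plateau region: 184000 × cos²(56.1°) = 184000 × 0.3111 = 57240 km².
True area of mining concession: 234000 × cos²(36.3°) = 234000 × 0.6495 = 152000 km².
Ratio = 57240 / 152000 ≈ 0.377.

0.377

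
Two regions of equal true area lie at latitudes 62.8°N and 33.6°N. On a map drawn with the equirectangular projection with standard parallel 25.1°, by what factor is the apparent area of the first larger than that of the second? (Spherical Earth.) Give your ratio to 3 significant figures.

1.82

The equidistant cylindrical projection with φ₀ = 25.1° has h = 1 (meridians true) and k = cos φ₀ / cos φ along parallels.
Areal scale at 62.8°: h·k = 1.000 × 1.981 = 1.981.
Areal scale at 33.6°: h·k = 1.000 × 1.087 = 1.087.
Ratio = 1.981/1.087 ≈ 1.82.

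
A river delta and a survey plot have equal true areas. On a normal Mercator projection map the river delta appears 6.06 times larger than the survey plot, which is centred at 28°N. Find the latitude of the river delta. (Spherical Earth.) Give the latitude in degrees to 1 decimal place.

For equal true areas on Mercator, apparent areas scale as sec²φ, so the ratio is cos²φ₂ / cos²φ₁.
cos²φ₂ / cos²φ₁ = 6.06  ⇒  cos φ₁ = cos 28° / √6.06 = 0.8829/2.462 = 0.3587.
φ₁ = arccos(0.3587) ≈ 69.0°.

69.0°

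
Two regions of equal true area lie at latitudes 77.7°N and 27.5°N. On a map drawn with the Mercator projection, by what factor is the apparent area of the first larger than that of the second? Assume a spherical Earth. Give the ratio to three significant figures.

On Mercator, area is exaggerated by sec²φ = 1/cos²φ.
At 77.7°: sec²(77.7°) = 1/0.2130² = 22.04.
At 27.5°: sec²(27.5°) = 1/0.8870² = 1.271.
Ratio = 22.04/1.271 = cos²(27.5°)/cos²(77.7°) ≈ 17.3.

17.3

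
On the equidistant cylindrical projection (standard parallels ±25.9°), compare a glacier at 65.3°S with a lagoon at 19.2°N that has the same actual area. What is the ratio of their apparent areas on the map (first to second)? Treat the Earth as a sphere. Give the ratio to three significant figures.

2.26

The equidistant cylindrical projection with φ₀ = 25.9° has h = 1 (meridians true) and k = cos φ₀ / cos φ along parallels.
Areal scale at 65.3°: h·k = 1.000 × 2.153 = 2.153.
Areal scale at 19.2°: h·k = 1.000 × 0.9525 = 0.9525.
Ratio = 2.153/0.9525 ≈ 2.26.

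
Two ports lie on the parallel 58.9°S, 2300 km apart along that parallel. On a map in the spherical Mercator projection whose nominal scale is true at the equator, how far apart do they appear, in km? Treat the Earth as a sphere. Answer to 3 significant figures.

4450 km

The Mercator projection is conformal; its linear scale factor is the same in every direction and equals sec φ = 1/cos φ.
Along the parallel, k = sec 58.9° = 1/0.5165 = 1.936.
Map distance = 2300 × 1.936 ≈ 4450 km.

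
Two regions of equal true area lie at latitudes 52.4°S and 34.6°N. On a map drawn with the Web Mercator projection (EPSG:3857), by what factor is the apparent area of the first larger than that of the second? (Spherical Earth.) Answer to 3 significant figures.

1.82

Mercator is conformal with k = sec φ, so areal scale = k² = sec²φ.
At 52.4°: sec²(52.4°) = 1/0.6101² = 2.686.
At 34.6°: sec²(34.6°) = 1/0.8231² = 1.476.
Ratio = 2.686/1.476 = cos²(34.6°)/cos²(52.4°) ≈ 1.82.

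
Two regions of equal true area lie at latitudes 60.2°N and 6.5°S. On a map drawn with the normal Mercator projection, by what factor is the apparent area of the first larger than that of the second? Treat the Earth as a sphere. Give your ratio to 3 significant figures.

4.00

On Mercator, area is exaggerated by sec²φ = 1/cos²φ.
At 60.2°: sec²(60.2°) = 1/0.4970² = 4.049.
At 6.5°: sec²(6.5°) = 1/0.9936² = 1.013.
Ratio = 4.049/1.013 = cos²(6.5°)/cos²(60.2°) ≈ 4.00.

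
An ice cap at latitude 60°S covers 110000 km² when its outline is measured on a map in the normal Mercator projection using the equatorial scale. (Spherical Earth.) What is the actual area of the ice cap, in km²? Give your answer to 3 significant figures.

27500 km²

The Mercator projection is conformal; its linear scale factor is the same in every direction and equals sec φ = 1/cos φ.
Areal scale = k² = sec²φ = 1/cos²(60°) = 1/0.5000² = 4.000.
True area = apparent / (areal scale) = 110000 / 4.000 ≈ 27500 km².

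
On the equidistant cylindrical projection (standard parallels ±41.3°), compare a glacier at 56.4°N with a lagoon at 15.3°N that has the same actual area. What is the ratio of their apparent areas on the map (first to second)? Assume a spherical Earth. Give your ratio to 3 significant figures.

With standard parallel φ₀ = 41.3°, the equirectangular projection gives x = Rλ cos φ₀, y = Rφ, so h = 1 and k = cos 41.3° / cos φ.
Areal scale at 56.4°: h·k = 1.000 × 1.358 = 1.358.
Areal scale at 15.3°: h·k = 1.000 × 0.7789 = 0.7789.
Ratio = 1.358/0.7789 ≈ 1.74.

1.74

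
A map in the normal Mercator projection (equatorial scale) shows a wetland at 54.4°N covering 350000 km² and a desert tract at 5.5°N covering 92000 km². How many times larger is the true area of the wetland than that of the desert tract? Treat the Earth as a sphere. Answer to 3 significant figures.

On Mercator the areal scale is sec²φ, so true area = apparent × cos²φ.
True area of wetland: 350000 × cos²(54.4°) = 350000 × 0.3389 = 118600 km².
True area of desert tract: 92000 × cos²(5.5°) = 92000 × 0.9908 = 91150 km².
Ratio = 118600 / 91150 ≈ 1.30.

1.30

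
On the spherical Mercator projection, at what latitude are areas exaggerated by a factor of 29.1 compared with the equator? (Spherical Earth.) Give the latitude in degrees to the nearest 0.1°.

Mercator areal scale is sec²φ.
sec²φ = 29.1  ⇒  cos²φ = 0.03436  ⇒  cos φ = 0.1854.
φ = arccos(0.1854) ≈ 79.3°.

79.3°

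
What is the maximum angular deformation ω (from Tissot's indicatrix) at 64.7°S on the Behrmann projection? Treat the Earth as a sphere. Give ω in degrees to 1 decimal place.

74.9°

Behrmann is a cylindrical equal-area projection with standard parallels at ±30°. Cylindrical equal-area (φ₀ = 30°): h = cos φ / cos 30° along meridians, k = cos 30° / cos φ along parallels; h·k = 1.
At 64.7°: h = 0.4935, k = 2.026; principal scales a = 2.026, b = 0.4935.
sin(ω/2) = (a − b)/(a + b) = 1.533/2.520 = 0.6083, so ω = 2 arcsin(0.6083) ≈ 74.9°.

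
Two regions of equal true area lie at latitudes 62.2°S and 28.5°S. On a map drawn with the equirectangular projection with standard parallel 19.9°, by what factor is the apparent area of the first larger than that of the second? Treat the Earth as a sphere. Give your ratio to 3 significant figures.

1.88

The equidistant cylindrical projection with φ₀ = 19.9° has h = 1 (meridians true) and k = cos φ₀ / cos φ along parallels.
Areal scale at 62.2°: h·k = 1.000 × 2.016 = 2.016.
Areal scale at 28.5°: h·k = 1.000 × 1.070 = 1.070.
Ratio = 2.016/1.070 ≈ 1.88.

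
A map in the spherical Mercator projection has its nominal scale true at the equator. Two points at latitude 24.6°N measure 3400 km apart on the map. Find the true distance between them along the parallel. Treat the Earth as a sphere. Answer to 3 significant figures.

3090 km

The Mercator projection is conformal; its linear scale factor is the same in every direction and equals sec φ = 1/cos φ.
Along the parallel at 24.6°, map distances are exaggerated by k = sec 24.6° = 1.100.
True distance = 3400 / 1.100 = 3400 × cos 24.6° ≈ 3090 km.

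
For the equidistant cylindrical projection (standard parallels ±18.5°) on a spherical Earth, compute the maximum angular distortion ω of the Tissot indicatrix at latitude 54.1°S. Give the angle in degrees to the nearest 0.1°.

The equidistant cylindrical projection with φ₀ = 18.5° has h = 1 (meridians true) and k = cos φ₀ / cos φ along parallels.
At 54.1°: h = 1.000, k = 1.617; principal scales a = 1.617, b = 1.000.
sin(ω/2) = (a − b)/(a + b) = 0.6173/2.617 = 0.2358, so ω = 2 arcsin(0.2358) ≈ 27.3°.

27.3°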